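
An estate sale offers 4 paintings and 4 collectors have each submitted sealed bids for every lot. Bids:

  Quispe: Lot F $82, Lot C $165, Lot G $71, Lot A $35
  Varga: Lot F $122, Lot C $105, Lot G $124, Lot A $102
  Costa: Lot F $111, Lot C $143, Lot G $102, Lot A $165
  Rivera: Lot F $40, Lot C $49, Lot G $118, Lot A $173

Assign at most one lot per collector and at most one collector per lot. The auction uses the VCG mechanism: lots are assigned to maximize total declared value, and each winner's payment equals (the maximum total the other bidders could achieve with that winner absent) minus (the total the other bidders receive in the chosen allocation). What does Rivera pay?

Rivera pays $54.

Efficient allocation: Quispe→Lot C ($165), Varga→Lot G ($124), Costa→Lot F ($111), Rivera→Lot A ($173); total welfare W = $573.
Rivera receives Lot A at value $173, so the others get W − 173 = $400.
Without Rivera: best allocation of the remaining 3 bidders over all 4 lots is Quispe→Lot C ($165), Varga→Lot G ($124), Costa→Lot A ($165), total $454.
VCG payment = (others' best without Rivera) − (others' welfare with Rivera) = 454 − 400 = $54.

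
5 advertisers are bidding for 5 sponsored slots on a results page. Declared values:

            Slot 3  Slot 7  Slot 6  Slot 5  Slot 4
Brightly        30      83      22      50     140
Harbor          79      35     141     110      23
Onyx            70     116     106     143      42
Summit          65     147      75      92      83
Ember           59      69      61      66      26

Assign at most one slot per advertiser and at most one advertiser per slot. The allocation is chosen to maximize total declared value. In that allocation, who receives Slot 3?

This is the linear assignment problem.
Optimal: Brightly→Slot 4 ($140), Harbor→Slot 6 ($141), Onyx→Slot 5 ($143), Summit→Slot 7 ($147), Ember→Slot 3 ($59) — total 140+141+143+147+59 = $630.
Column-greedy (each slot in turn goes to its best remaining advertiser) gives $538, worse by 92.
Next-best assignment: Brightly→Slot 4, Harbor→Slot 3, Onyx→Slot 5, Summit→Slot 7, Ember→Slot 6 = $570.
Ember's own top slot is Slot 7 ($69), but forcing Ember→Slot 7 and reassigning the rest optimally gives only $558 — worse by 72.

Ember receives Slot 3.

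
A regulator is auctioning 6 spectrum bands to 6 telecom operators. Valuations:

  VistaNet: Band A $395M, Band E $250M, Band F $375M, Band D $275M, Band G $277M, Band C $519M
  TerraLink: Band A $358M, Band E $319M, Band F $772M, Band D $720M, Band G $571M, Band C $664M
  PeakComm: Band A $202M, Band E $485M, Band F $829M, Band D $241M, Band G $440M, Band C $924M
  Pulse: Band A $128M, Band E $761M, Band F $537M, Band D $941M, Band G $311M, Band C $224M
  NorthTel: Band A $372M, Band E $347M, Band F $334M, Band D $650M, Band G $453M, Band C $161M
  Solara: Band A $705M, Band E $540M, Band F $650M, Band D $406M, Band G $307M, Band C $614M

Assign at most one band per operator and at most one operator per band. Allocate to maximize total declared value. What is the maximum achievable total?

Optimal: VistaNet→Band G ($277M), TerraLink→Band F ($772M), PeakComm→Band C ($924M), Pulse→Band E ($761M), NorthTel→Band D ($650M), Solara→Band A ($705M) — total 277+772+924+761+650+705 = $4089M.
Max-entry greedy (repeatedly take the single best remaining cell) gives $4045M, worse by 44.

Maximum total: $4089M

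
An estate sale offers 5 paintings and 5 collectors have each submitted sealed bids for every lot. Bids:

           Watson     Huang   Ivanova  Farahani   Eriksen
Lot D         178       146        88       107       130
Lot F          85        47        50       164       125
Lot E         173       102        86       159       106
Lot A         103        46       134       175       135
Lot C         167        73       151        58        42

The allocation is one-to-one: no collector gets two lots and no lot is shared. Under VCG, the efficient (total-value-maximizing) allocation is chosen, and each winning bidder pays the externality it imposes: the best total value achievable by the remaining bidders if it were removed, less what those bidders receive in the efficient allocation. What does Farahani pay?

Efficient allocation: Watson→Lot E ($173), Huang→Lot D ($146), Ivanova→Lot C ($151), Farahani→Lot A ($175), Eriksen→Lot F ($125); total welfare W = $770.
Farahani receives Lot A at value $175, so the others get W − 175 = $595.
Without Farahani: best allocation of the remaining 4 bidders over all 5 lots is Watson→Lot E ($173), Huang→Lot D ($146), Ivanova→Lot C ($151), Eriksen→Lot A ($135), total $605.
VCG payment = (others' best without Farahani) − (others' welfare with Farahani) = 605 − 595 = $10.

Farahani pays $10.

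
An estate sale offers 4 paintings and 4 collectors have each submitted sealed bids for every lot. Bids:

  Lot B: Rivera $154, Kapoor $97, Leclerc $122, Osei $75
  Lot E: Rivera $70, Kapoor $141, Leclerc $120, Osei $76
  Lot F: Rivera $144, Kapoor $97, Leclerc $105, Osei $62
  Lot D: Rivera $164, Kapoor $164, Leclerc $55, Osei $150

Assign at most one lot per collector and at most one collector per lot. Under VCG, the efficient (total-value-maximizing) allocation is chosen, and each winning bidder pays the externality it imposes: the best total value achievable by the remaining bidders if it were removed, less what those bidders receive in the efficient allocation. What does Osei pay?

Efficient allocation: Rivera→Lot F ($144), Kapoor→Lot E ($141), Leclerc→Lot B ($122), Osei→Lot D ($150); total welfare W = $557.
Osei receives Lot D at value $150, so the others get W − 150 = $407.
Without Osei: best allocation of the remaining 3 bidders over all 4 lots is Rivera→Lot B ($154), Kapoor→Lot D ($164), Leclerc→Lot E ($120), total $438.
VCG payment = (others' best without Osei) − (others' welfare with Osei) = 438 − 407 = $31.

Osei pays $31.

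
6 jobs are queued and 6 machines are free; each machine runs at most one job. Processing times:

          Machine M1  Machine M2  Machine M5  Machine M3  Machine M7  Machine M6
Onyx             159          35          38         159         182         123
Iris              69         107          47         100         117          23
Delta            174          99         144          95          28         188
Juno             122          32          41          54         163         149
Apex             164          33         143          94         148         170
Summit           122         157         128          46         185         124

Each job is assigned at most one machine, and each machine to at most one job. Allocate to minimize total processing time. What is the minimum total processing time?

Optimal: Onyx→Machine M5 (38 min), Iris→Machine M6 (23 min), Delta→Machine M7 (28 min), Juno→Machine M1 (122 min), Apex→Machine M2 (33 min), Summit→Machine M3 (46 min) — total 38+23+28+122+33+46 = 290 min.
Row-greedy (each job in turn takes its cheapest remaining machine) gives 343 min, worse by 53.
Next-best assignment: Onyx→Machine M5, Iris→Machine M6, Delta→Machine M7, Juno→Machine M3, Apex→Machine M2, Summit→Machine M1 = 298 min.

Minimum total: 290 min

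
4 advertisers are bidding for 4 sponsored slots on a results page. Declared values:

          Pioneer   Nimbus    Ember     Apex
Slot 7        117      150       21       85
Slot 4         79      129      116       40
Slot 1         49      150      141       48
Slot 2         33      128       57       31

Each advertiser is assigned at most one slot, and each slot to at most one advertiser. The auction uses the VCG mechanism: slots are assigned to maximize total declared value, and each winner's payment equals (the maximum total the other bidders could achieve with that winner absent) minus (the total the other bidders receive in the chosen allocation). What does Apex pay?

Efficient allocation: Pioneer→Slot 4 ($79), Nimbus→Slot 2 ($128), Ember→Slot 1 ($141), Apex→Slot 7 ($85); total welfare W = $433.
Apex receives Slot 7 at value $85, so the others get W − 85 = $348.
Without Apex: best allocation of the remaining 3 bidders over all 4 slots is Pioneer→Slot 7 ($117), Nimbus→Slot 4 ($129), Ember→Slot 1 ($141), total $387.
VCG payment = (others' best without Apex) − (others' welfare with Apex) = 387 − 348 = $39.

Apex pays $39.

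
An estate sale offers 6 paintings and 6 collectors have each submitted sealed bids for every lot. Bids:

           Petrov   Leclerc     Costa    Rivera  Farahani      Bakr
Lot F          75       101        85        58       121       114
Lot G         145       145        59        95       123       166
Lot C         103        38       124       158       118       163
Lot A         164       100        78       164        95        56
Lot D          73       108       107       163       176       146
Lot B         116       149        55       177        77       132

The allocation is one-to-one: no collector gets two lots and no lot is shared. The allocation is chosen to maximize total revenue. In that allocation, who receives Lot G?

Leclerc receives Lot G.

Optimal: Petrov→Lot A ($164), Leclerc→Lot G ($145), Costa→Lot F ($85), Rivera→Lot B ($177), Farahani→Lot D ($176), Bakr→Lot C ($163) — total 164+145+85+177+176+163 = $910.
Column-greedy (each lot in turn goes to its best remaining collector) gives $772, worse by 138.
Swapping Bakr↔Petrov (Bakr→Lot A $56, Petrov→Lot C $103) loses 168.
No other one-to-one assignment exceeds $910.
Leclerc's own top lot is Lot B ($149), but forcing Leclerc→Lot B and reassigning the rest optimally gives only $898 — worse by 12.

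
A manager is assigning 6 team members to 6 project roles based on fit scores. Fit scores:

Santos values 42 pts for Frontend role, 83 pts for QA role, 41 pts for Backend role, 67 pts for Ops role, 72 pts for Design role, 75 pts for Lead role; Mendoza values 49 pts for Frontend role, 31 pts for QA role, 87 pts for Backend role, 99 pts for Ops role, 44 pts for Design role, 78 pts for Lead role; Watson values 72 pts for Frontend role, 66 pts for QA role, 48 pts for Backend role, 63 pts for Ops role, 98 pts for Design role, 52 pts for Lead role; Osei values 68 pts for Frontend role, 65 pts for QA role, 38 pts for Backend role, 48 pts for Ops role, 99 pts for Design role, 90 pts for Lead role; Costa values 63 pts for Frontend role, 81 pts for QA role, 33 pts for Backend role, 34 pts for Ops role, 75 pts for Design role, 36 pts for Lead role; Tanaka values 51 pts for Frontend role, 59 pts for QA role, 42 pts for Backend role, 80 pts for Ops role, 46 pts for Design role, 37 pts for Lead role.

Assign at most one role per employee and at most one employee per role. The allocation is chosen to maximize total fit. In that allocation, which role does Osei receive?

Optimal: Santos→QA role (83 pts), Mendoza→Backend role (87 pts), Watson→Design role (98 pts), Osei→Lead role (90 pts), Costa→Frontend role (63 pts), Tanaka→Ops role (80 pts) — total 83+87+98+90+63+80 = 501 pts.
Max-entry greedy (repeatedly take the single best remaining cell) gives 431 pts, worse by 70.
Next-best assignment: Santos→Lead role, Mendoza→Backend role, Watson→Frontend role, Osei→Design role, Costa→QA role, Tanaka→Ops role = 494 pts.
Swapping Tanaka↔Santos (Tanaka→QA role 59 pts, Santos→Ops role 67 pts) loses 37.
Checked against all permutations: 501 pts is optimal.
Osei's own top role is Design role (99 pts), but forcing Osei→Design role and reassigning the rest optimally gives only 494 pts — worse by 7.

Osei receives Lead role.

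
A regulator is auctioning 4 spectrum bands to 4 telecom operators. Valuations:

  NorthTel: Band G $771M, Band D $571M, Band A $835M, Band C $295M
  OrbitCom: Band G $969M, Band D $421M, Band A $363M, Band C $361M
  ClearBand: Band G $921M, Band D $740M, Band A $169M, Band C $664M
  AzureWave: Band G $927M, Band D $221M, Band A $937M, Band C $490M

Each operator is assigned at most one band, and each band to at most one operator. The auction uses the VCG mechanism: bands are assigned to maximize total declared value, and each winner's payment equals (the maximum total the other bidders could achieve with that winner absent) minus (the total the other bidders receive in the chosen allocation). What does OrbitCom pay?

Efficient allocation: NorthTel→Band D ($571M), OrbitCom→Band G ($969M), ClearBand→Band C ($664M), AzureWave→Band A ($937M); total welfare W = $3141M.
OrbitCom receives Band G at value $969M, so the others get W − 969 = $2172M.
Without OrbitCom: best allocation of the remaining 3 bidders over all 4 bands is NorthTel→Band A ($835M), ClearBand→Band D ($740M), AzureWave→Band G ($927M), total $2502M.
VCG payment = (others' best without OrbitCom) − (others' welfare with OrbitCom) = 2502 − 2172 = $330M.

OrbitCom pays $330M.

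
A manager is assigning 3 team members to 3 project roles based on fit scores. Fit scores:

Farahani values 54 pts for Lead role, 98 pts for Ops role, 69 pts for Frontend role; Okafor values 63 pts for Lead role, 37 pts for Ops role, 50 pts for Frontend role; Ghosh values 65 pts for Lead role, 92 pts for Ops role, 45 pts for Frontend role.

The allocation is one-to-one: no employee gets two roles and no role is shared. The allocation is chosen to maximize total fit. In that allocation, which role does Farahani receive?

This is a one-to-one assignment (maximum-weight bipartite matching).
Optimal: Farahani→Frontend role (69 pts), Okafor→Lead role (63 pts), Ghosh→Ops role (92 pts) — total 69+63+92 = 224 pts.
Farahani's own top role is Ops role (98 pts), but forcing Farahani→Ops role and reassigning the rest optimally gives only 213 pts — worse by 11.

Farahani receives Frontend role.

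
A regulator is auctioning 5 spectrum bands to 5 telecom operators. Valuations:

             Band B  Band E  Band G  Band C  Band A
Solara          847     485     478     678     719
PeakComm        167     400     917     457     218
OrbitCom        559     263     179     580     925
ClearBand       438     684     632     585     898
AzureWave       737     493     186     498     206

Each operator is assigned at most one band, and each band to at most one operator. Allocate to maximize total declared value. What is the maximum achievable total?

Max total: $3941M

This is a one-to-one assignment (maximum-weight bipartite matching).
Optimal: Solara→Band C ($678M), PeakComm→Band G ($917M), OrbitCom→Band A ($925M), ClearBand→Band E ($684M), AzureWave→Band B ($737M) — total 678+917+925+684+737 = $3941M.
Row-greedy (each operator in turn takes its best remaining band) gives $3871M, worse by 70.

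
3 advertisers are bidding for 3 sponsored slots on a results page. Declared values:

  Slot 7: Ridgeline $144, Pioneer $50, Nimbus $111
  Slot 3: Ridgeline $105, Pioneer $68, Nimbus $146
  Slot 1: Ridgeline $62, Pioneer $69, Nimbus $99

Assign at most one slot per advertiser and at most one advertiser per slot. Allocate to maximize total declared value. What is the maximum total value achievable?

Maximum total: $359

Optimal: Ridgeline→Slot 7 ($144), Pioneer→Slot 1 ($69), Nimbus→Slot 3 ($146) — total 144+69+146 = $359.
Next-best assignment: Ridgeline→Slot 7, Pioneer→Slot 3, Nimbus→Slot 1 = $311.
Swapping Nimbus↔Pioneer (Nimbus→Slot 1 $99, Pioneer→Slot 3 $68) loses 48.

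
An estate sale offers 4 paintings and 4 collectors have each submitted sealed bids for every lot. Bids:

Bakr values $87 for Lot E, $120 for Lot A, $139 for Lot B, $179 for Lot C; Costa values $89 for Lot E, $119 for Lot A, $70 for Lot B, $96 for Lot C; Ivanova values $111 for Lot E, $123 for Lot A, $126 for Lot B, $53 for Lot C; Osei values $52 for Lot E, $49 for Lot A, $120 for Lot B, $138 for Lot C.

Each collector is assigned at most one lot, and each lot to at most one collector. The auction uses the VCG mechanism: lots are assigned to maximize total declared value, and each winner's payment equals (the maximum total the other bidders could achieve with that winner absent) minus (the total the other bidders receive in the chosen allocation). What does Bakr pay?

Efficient allocation: Bakr→Lot C ($179), Costa→Lot A ($119), Ivanova→Lot E ($111), Osei→Lot B ($120); total welfare W = $529.
Bakr receives Lot C at value $179, so the others get W − 179 = $350.
Without Bakr: best allocation of the remaining 3 bidders over all 4 lots is Costa→Lot A ($119), Ivanova→Lot B ($126), Osei→Lot C ($138), total $383.
VCG payment = (others' best without Bakr) − (others' welfare with Bakr) = 383 − 350 = $33.

Bakr pays $33.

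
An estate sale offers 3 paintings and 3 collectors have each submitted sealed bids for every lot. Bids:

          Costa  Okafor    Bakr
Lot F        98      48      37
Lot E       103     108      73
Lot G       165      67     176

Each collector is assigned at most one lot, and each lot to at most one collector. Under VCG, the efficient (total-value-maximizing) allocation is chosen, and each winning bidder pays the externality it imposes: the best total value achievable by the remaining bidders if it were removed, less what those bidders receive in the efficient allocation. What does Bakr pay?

Efficient allocation: Costa→Lot F ($98), Okafor→Lot E ($108), Bakr→Lot G ($176); total welfare W = $382.
Bakr receives Lot G at value $176, so the others get W − 176 = $206.
Without Bakr: best allocation of the remaining 2 bidders over all 3 lots is Costa→Lot G ($165), Okafor→Lot E ($108), total $273.
VCG payment = (others' best without Bakr) − (others' welfare with Bakr) = 273 − 206 = $67.

Bakr pays $67.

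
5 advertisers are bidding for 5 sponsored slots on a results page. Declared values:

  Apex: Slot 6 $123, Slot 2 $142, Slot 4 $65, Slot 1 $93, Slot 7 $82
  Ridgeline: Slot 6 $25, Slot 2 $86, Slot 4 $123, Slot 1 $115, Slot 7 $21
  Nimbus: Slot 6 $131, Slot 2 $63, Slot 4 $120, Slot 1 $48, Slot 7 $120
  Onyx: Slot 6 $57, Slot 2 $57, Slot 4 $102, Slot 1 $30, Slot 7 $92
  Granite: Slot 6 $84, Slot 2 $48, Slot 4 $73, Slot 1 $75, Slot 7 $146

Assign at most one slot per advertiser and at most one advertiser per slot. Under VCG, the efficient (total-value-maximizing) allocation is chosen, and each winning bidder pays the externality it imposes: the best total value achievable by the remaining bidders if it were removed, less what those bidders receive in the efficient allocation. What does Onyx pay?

Efficient allocation: Apex→Slot 2 ($142), Ridgeline→Slot 1 ($115), Nimbus→Slot 6 ($131), Onyx→Slot 4 ($102), Granite→Slot 7 ($146); total welfare W = $636.
Onyx receives Slot 4 at value $102, so the others get W − 102 = $534.
Without Onyx: best allocation of the remaining 4 bidders over all 5 slots is Apex→Slot 2 ($142), Ridgeline→Slot 4 ($123), Nimbus→Slot 6 ($131), Granite→Slot 7 ($146), total $542.
VCG payment = (others' best without Onyx) − (others' welfare with Onyx) = 542 − 534 = $8.

Onyx pays $8.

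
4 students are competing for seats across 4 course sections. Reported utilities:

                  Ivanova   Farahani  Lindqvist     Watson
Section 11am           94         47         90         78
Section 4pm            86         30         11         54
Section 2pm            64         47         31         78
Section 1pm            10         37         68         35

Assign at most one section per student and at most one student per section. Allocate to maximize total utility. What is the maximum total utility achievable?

Optimal: Ivanova→Section 4pm (86 points), Farahani→Section 1pm (37 points), Lindqvist→Section 11am (90 points), Watson→Section 2pm (78 points) — total 86+37+90+78 = 291 points.
Max-entry greedy (repeatedly take the single best remaining cell) gives 270 points, worse by 21.
Next-best assignment: Ivanova→Section 4pm, Farahani→Section 11am, Lindqvist→Section 1pm, Watson→Section 2pm = 279 points.

Maximum total: 291 points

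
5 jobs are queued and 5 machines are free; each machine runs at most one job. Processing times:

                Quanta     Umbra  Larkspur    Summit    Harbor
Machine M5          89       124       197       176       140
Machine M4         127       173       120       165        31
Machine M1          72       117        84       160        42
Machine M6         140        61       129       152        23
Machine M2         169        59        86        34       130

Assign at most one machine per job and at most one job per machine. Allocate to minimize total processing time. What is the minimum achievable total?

This is a one-to-one assignment (minimum-cost bipartite matching).
Optimal: Quanta→Machine M5 (89 min), Umbra→Machine M6 (61 min), Larkspur→Machine M1 (84 min), Summit→Machine M2 (34 min), Harbor→Machine M4 (31 min) — total 89+61+84+34+31 = 299 min.
Min-entry greedy (repeatedly take the single cheapest remaining cell) gives 373 min, worse by 74.
Next-best assignment: Quanta→Machine M5, Umbra→Machine M6, Larkspur→Machine M4, Summit→Machine M2, Harbor→Machine M1 = 346 min.
Swapping Harbor↔Umbra (Harbor→Machine M6 23 min, Umbra→Machine M4 173 min) adds 104.

Min total: 299 min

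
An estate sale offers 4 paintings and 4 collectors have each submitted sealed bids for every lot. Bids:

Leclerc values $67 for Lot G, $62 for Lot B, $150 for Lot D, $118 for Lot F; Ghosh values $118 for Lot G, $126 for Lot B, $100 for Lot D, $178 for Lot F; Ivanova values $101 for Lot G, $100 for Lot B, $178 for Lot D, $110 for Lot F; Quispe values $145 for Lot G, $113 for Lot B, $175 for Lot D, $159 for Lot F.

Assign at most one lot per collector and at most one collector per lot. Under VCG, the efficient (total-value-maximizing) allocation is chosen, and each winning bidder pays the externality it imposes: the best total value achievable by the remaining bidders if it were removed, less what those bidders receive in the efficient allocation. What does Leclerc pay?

Leclerc pays $78.

Efficient allocation: Leclerc→Lot D ($150), Ghosh→Lot F ($178), Ivanova→Lot B ($100), Quispe→Lot G ($145); total welfare W = $573.
Leclerc receives Lot D at value $150, so the others get W − 150 = $423.
Without Leclerc: best allocation of the remaining 3 bidders over all 4 lots is Ghosh→Lot F ($178), Ivanova→Lot D ($178), Quispe→Lot G ($145), total $501.
VCG payment = (others' best without Leclerc) − (others' welfare with Leclerc) = 501 − 423 = $78.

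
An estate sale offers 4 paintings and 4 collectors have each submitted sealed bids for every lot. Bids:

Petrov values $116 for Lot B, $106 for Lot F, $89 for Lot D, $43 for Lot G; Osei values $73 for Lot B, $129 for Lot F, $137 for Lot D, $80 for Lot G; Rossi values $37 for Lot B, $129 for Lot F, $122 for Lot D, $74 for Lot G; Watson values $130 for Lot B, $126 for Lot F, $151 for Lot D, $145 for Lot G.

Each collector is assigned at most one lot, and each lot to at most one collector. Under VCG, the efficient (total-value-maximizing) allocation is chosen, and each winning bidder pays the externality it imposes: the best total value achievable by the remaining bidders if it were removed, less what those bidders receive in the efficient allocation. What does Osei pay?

Efficient allocation: Petrov→Lot B ($116), Osei→Lot D ($137), Rossi→Lot F ($129), Watson→Lot G ($145); total welfare W = $527.
Osei receives Lot D at value $137, so the others get W − 137 = $390.
Without Osei: best allocation of the remaining 3 bidders over all 4 lots is Petrov→Lot B ($116), Rossi→Lot F ($129), Watson→Lot D ($151), total $396.
VCG payment = (others' best without Osei) − (others' welfare with Osei) = 396 − 390 = $6.

Osei pays $6.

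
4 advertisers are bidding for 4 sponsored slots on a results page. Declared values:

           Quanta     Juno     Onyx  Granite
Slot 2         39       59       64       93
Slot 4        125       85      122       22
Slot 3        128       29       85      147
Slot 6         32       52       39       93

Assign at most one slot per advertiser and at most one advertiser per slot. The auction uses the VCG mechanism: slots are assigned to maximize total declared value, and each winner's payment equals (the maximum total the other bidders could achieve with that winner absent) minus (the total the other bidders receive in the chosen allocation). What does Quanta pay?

Quanta pays $54.

Efficient allocation: Quanta→Slot 3 ($128), Juno→Slot 2 ($59), Onyx→Slot 4 ($122), Granite→Slot 6 ($93); total welfare W = $402.
Quanta receives Slot 3 at value $128, so the others get W − 128 = $274.
Without Quanta: best allocation of the remaining 3 bidders over all 4 slots is Juno→Slot 2 ($59), Onyx→Slot 4 ($122), Granite→Slot 3 ($147), total $328.
VCG payment = (others' best without Quanta) − (others' welfare with Quanta) = 328 − 274 = $54.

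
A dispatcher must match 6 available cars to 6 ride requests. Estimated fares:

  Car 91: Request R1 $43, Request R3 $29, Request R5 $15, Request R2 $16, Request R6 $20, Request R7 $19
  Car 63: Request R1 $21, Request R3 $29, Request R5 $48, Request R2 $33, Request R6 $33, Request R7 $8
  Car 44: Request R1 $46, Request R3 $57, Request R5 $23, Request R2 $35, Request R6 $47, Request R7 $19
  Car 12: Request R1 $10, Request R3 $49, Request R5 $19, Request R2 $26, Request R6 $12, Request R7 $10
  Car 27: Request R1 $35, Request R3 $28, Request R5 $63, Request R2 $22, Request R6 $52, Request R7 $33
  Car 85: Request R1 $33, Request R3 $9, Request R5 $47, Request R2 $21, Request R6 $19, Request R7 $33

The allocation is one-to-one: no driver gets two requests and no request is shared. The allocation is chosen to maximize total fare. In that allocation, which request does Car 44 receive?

Car 44 receives Request R6.

Optimal: Car 91→Request R1 ($43), Car 63→Request R2 ($33), Car 44→Request R6 ($47), Car 12→Request R3 ($49), Car 27→Request R5 ($63), Car 85→Request R7 ($33) — total 43+33+47+49+63+33 = $268.
Row-greedy (each driver in turn takes its best remaining request) gives $259, worse by 9.
Swapping Car 27↔Car 85 (Car 27→Request R7 $33, Car 85→Request R5 $47) loses 16.
Every other assignment is strictly worse.
Car 44's own top request is Request R3 ($57), but forcing Car 44→Request R3 and reassigning the rest optimally gives only $259 — worse by 9.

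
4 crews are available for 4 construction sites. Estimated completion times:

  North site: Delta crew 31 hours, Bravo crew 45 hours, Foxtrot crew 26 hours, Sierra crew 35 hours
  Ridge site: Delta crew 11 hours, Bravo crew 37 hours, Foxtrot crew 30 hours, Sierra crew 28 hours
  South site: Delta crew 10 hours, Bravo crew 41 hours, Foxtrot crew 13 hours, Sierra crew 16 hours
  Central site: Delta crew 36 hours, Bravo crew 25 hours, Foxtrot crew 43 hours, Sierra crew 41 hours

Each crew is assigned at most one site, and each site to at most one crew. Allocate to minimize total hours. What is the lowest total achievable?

Min total: 78 hours

Optimal: Delta crew→Ridge site (11 hours), Bravo crew→Central site (25 hours), Foxtrot crew→North site (26 hours), Sierra crew→South site (16 hours) — total 11+25+26+16 = 78 hours.
Row-greedy (each crew in turn takes its cheapest remaining site) gives 89 hours, worse by 11.
Swapping Delta crew↔Sierra crew (Delta crew→South site 10 hours, Sierra crew→Ridge site 28 hours) adds 11.
Checked against all permutations: 78 hours is optimal.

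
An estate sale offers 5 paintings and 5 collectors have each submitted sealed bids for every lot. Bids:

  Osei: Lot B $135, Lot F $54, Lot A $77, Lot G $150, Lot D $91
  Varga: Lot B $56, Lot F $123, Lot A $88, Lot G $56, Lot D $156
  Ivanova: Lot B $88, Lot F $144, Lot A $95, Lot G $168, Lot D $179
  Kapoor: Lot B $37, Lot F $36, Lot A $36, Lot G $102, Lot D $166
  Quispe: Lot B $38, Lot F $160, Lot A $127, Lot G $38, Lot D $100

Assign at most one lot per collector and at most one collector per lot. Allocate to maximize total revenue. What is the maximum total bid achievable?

Maximum total: $719

Optimal: Osei→Lot B ($135), Varga→Lot F ($123), Ivanova→Lot G ($168), Kapoor→Lot D ($166), Quispe→Lot A ($127) — total 135+123+168+166+127 = $719.
Row-greedy (each collector in turn takes its best remaining lot) gives $614, worse by 105.
Next-best assignment: Osei→Lot B, Varga→Lot A, Ivanova→Lot G, Kapoor→Lot D, Quispe→Lot F = $717.
Swapping Kapoor↔Ivanova (Kapoor→Lot G $102, Ivanova→Lot D $179) loses 53.
Checked against all permutations: $719 is optimal.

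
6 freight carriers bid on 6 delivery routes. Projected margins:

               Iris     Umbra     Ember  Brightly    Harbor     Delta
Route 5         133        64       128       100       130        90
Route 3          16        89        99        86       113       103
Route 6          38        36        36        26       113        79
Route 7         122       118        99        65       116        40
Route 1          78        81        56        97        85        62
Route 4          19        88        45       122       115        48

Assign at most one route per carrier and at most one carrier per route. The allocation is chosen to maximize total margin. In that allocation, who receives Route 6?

This is a one-to-one assignment (maximum-weight bipartite matching).
Optimal: Iris→Route 7 ($122k), Umbra→Route 1 ($81k), Ember→Route 5 ($128k), Brightly→Route 4 ($122k), Harbor→Route 6 ($113k), Delta→Route 3 ($103k) — total 122+81+128+122+113+103 = $669k.
Row-greedy (each carrier in turn takes its best remaining route) gives $647k, worse by 22.
Swapping Delta↔Ember (Delta→Route 5 $90k, Ember→Route 3 $99k) loses 42.
Every other assignment is strictly worse.
Harbor's own top route is Route 5 ($130k), but forcing Harbor→Route 5 and reassigning the rest optimally gives only $633k — worse by 36.

Harbor receives Route 6.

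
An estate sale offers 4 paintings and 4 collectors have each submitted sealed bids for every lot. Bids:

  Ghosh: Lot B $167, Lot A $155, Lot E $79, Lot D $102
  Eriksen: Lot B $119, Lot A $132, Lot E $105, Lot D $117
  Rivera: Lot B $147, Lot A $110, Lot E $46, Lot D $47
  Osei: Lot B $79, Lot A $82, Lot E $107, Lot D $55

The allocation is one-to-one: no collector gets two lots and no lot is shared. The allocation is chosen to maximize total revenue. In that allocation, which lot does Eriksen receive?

Eriksen receives Lot D.

Optimal: Ghosh→Lot A ($155), Eriksen→Lot D ($117), Rivera→Lot B ($147), Osei→Lot E ($107) — total 155+117+147+107 = $526.
Next-best assignment: Ghosh→Lot B, Eriksen→Lot D, Rivera→Lot A, Osei→Lot E = $501.
Swapping Rivera↔Osei (Rivera→Lot E $46, Osei→Lot B $79) loses 129.
Eriksen's own top lot is Lot A ($132), but forcing Eriksen→Lot A and reassigning the rest optimally gives only $488 — worse by 38.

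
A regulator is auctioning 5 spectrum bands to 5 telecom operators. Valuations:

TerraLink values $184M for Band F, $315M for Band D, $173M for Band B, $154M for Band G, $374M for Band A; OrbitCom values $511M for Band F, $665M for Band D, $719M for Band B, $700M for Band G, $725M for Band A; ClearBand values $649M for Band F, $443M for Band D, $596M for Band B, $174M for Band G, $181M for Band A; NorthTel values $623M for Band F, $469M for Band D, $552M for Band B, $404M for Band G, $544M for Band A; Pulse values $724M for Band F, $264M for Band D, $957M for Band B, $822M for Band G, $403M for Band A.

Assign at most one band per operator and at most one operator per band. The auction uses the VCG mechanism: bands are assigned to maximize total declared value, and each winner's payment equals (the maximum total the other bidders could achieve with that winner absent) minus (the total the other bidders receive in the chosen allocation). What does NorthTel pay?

Efficient allocation: TerraLink→Band D ($315M), OrbitCom→Band G ($700M), ClearBand→Band F ($649M), NorthTel→Band A ($544M), Pulse→Band B ($957M); total welfare W = $3165M.
NorthTel receives Band A at value $544M, so the others get W − 544 = $2621M.
Without NorthTel: best allocation of the remaining 4 bidders over all 5 bands is TerraLink→Band A ($374M), OrbitCom→Band G ($700M), ClearBand→Band F ($649M), Pulse→Band B ($957M), total $2680M.
VCG payment = (others' best without NorthTel) − (others' welfare with NorthTel) = 2680 − 2621 = $59M.

NorthTel pays $59M.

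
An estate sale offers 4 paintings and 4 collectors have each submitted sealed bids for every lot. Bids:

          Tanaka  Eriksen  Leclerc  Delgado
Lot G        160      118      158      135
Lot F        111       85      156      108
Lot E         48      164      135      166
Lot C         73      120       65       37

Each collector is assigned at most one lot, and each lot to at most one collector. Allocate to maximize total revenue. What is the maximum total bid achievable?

Treat this as an assignment problem: match each collector to one lot.
Optimal: Tanaka→Lot G ($160), Eriksen→Lot C ($120), Leclerc→Lot F ($156), Delgado→Lot E ($166) — total 160+120+156+166 = $602.
Row-greedy (each collector in turn takes its best remaining lot) gives $517, worse by 85.
Swapping Eriksen↔Leclerc (Eriksen→Lot F $85, Leclerc→Lot C $65) loses 126.

Max total: $602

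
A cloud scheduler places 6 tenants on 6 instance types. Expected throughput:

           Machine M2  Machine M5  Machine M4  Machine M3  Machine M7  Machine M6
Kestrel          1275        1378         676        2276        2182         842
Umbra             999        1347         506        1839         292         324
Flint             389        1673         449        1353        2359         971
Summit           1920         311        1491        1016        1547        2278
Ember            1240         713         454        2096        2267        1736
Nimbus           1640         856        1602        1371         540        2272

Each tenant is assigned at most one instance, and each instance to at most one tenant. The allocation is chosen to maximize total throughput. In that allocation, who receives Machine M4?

Nimbus receives Machine M4.

Optimal: Kestrel→Machine M3 (2276 ops/s), Umbra→Machine M5 (1347 ops/s), Flint→Machine M7 (2359 ops/s), Summit→Machine M2 (1920 ops/s), Ember→Machine M6 (1736 ops/s), Nimbus→Machine M4 (1602 ops/s) — total 2276+1347+2359+1920+1736+1602 = 11240 ops/s.
Column-greedy (each instance in turn goes to its best remaining tenant) gives 10062 ops/s, worse by 1178.
Next-best assignment: Kestrel→Machine M3, Umbra→Machine M5, Flint→Machine M7, Summit→Machine M6, Ember→Machine M2, Nimbus→Machine M4 = 11102 ops/s.
Nimbus's own top instance is Machine M6 (2272 ops/s), but forcing Nimbus→Machine M6 and reassigning the rest optimally gives only 10985 ops/s — worse by 255.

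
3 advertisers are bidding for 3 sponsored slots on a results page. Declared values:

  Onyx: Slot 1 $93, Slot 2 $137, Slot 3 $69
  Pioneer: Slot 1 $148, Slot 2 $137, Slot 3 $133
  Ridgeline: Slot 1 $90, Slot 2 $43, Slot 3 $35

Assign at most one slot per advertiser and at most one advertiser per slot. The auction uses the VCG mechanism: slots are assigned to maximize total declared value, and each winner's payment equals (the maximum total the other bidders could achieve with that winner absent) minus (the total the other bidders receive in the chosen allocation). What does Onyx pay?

Onyx pays $4.

Efficient allocation: Onyx→Slot 2 ($137), Pioneer→Slot 3 ($133), Ridgeline→Slot 1 ($90); total welfare W = $360.
Onyx receives Slot 2 at value $137, so the others get W − 137 = $223.
Without Onyx: best allocation of the remaining 2 bidders over all 3 slots is Pioneer→Slot 2 ($137), Ridgeline→Slot 1 ($90), total $227.
VCG payment = (others' best without Onyx) − (others' welfare with Onyx) = 227 − 223 = $4.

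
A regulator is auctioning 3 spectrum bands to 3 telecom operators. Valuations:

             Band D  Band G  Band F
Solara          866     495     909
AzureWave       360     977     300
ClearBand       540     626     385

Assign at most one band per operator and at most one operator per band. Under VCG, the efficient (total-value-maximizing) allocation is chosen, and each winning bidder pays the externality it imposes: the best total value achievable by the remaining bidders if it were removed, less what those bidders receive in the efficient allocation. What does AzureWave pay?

AzureWave pays $86M.

Efficient allocation: Solara→Band F ($909M), AzureWave→Band G ($977M), ClearBand→Band D ($540M); total welfare W = $2426M.
AzureWave receives Band G at value $977M, so the others get W − 977 = $1449M.
Without AzureWave: best allocation of the remaining 2 bidders over all 3 bands is Solara→Band F ($909M), ClearBand→Band G ($626M), total $1535M.
VCG payment = (others' best without AzureWave) − (others' welfare with AzureWave) = 1535 − 1449 = $86M.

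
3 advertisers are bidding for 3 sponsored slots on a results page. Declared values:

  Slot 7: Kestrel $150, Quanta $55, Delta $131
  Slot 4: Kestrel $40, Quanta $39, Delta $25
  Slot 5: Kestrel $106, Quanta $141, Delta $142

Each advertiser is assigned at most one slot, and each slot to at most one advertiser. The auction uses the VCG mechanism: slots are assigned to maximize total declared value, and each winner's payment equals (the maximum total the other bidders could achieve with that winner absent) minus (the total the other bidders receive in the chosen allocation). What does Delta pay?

Delta pays $102.

Efficient allocation: Kestrel→Slot 7 ($150), Quanta→Slot 4 ($39), Delta→Slot 5 ($142); total welfare W = $331.
Delta receives Slot 5 at value $142, so the others get W − 142 = $189.
Without Delta: best allocation of the remaining 2 bidders over all 3 slots is Kestrel→Slot 7 ($150), Quanta→Slot 5 ($141), total $291.
VCG payment = (others' best without Delta) − (others' welfare with Delta) = 291 − 189 = $102.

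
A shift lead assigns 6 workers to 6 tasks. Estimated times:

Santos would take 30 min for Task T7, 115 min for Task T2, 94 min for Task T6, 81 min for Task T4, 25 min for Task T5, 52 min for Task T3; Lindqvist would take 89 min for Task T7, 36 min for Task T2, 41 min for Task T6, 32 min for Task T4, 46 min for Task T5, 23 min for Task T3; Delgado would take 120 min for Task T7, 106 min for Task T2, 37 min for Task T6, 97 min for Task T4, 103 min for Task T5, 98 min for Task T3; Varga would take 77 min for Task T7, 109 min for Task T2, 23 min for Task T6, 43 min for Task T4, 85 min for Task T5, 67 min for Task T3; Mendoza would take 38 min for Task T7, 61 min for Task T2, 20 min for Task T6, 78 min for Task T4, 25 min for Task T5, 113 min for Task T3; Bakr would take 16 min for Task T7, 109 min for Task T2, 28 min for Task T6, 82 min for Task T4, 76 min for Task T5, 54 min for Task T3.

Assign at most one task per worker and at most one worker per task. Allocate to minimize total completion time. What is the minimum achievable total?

Min total: 205 min

This is the linear assignment problem.
Optimal: Santos→Task T5 (25 min), Lindqvist→Task T3 (23 min), Delgado→Task T6 (37 min), Varga→Task T4 (43 min), Mendoza→Task T2 (61 min), Bakr→Task T7 (16 min) — total 25+23+37+43+61+16 = 205 min.
Column-greedy (each task in turn goes to its cheapest remaining worker) gives 238 min, worse by 33.
Next-best assignment: Santos→Task T3, Lindqvist→Task T2, Delgado→Task T6, Varga→Task T4, Mendoza→Task T5, Bakr→Task T7 = 209 min.
Every other assignment is strictly worse.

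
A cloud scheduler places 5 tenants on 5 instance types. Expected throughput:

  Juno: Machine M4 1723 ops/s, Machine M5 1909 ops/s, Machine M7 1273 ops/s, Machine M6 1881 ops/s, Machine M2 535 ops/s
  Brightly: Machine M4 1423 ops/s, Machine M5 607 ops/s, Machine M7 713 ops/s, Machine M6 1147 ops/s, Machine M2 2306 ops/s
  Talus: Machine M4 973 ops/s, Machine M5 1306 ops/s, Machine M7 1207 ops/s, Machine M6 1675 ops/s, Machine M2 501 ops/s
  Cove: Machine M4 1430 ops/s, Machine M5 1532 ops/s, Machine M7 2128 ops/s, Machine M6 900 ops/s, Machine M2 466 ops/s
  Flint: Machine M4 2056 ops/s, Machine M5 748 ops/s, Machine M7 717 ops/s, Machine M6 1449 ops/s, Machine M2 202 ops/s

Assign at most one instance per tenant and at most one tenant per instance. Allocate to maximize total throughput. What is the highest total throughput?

Treat this as an assignment problem: match each tenant to one instance.
Optimal: Juno→Machine M5 (1909 ops/s), Brightly→Machine M2 (2306 ops/s), Talus→Machine M6 (1675 ops/s), Cove→Machine M7 (2128 ops/s), Flint→Machine M4 (2056 ops/s) — total 1909+2306+1675+2128+2056 = 10074 ops/s.
Next-best assignment: Juno→Machine M6, Brightly→Machine M2, Talus→Machine M5, Cove→Machine M7, Flint→Machine M4 = 9677 ops/s.
No other one-to-one assignment exceeds 10074 ops/s.

Max total: 10074 ops/s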